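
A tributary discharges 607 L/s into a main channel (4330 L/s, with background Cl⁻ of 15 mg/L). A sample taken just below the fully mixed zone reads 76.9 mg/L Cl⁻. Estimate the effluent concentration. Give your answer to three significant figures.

518 mg/L

Mass balance: 4330·15.00 + 607.0·Cₑ = 4937·76.90
→ Cₑ = (4937·76.90 − 4330·15.00) / 607.0 = 518.5 mg/L.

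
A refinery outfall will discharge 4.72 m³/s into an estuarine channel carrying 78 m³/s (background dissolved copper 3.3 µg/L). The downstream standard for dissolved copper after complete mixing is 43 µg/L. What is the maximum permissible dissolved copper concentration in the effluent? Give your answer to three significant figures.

At the limit, (Qr·Cr + Qe·Cₑ)/(Qr + Qe) = 43:
Cₑ = (82.72·43 − 78.00·3.300) / 4.720 = 699.1 µg/L.

699 µg/L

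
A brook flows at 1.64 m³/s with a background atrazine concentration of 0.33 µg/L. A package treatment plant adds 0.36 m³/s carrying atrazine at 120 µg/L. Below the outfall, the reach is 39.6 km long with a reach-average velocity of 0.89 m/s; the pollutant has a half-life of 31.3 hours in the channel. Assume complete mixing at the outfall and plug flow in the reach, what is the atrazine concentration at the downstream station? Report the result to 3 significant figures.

Mass balance: C = (1.640·0.3300 + 0.3600·120.0) / 2.000 = 43.74/2.000 = 21.87 µg/L.
Travel time t = 39.6·1000 / 0.89 = 44490 s = 12.36 h.
Half-life 31.3 h → k = ln 2 / 31.3 = 0.02215 h⁻¹ = 0.5315 d⁻¹.
Applying C = C₀e^(−kt): 21.87 × 0.7606 = 16.63 µg/L.

16.6 µg/L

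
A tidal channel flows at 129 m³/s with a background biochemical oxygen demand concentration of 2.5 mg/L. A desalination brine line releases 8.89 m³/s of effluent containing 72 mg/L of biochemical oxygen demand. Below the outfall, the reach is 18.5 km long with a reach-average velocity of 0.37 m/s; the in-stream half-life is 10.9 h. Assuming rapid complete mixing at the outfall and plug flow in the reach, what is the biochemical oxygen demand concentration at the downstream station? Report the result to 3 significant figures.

2.89 mg/L

Flow-weighted average: C = (129.0·2.500 + 8.890·72.00) / 137.9 = 962.6/137.9 = 6.981 mg/L.
Travel time t = 18.5·1000 / 0.37 = 50000 s = 13.89 h.
Half-life 10.9 h → k = ln 2 / 10.9 = 0.06359 h⁻¹ = 1.526 d⁻¹.
Applying C = C₀e^(−kt): 6.981 × 0.4135 = 2.886 mg/L.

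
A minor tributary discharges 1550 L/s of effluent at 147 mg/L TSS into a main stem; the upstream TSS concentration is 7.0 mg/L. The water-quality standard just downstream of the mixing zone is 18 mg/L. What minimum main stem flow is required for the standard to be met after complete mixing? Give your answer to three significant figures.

Set C_mix = 18: (Q·7.000 + 1550·147.0) / (Q + 1550) = 18
→ Q = 1550·(147.0 − 18)/(18 − 7.000) = 18180 L/s.

18200 L/s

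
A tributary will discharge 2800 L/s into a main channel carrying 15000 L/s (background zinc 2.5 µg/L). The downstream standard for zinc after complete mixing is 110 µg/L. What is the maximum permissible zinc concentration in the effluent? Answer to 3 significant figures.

At the limit, (Qr·Cr + Qe·Cₑ)/(Qr + Qe) = 110:
Cₑ = (17800·110 − 15000·2.500) / 2800 = 685.9 µg/L.

686 µg/L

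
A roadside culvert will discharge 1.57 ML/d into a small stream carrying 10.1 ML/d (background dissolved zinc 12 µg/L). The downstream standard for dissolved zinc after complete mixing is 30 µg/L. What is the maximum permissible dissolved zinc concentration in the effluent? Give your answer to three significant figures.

146 µg/L

At the limit, (Qr·Cr + Qe·Cₑ)/(Qr + Qe) = 30:
Cₑ = (11.67·30 − 10.10·12.00) / 1.570 = 145.8 µg/L.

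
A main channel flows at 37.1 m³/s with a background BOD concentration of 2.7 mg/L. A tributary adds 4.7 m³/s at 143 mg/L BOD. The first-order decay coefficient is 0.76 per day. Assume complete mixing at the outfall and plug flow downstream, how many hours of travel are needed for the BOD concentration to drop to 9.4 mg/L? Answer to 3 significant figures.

21.3 h

After mixing, C = (37.10·2.700 + 4.700·143.0) / 41.80 = 772.3/41.80 = 18.48 mg/L.
18.48·exp(−k·t) = 9.4 → t = ln(18.48/9.4)/k = 76820 s = 21.34 h.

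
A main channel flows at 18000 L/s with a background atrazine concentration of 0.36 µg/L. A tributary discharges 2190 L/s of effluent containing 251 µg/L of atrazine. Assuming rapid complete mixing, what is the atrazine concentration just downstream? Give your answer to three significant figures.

Mixed concentration C = ΣQC/ΣQ = (18000·0.3600 + 2190·251.0) / 20190 = 556200/20190 = 27.55 µg/L.

27.5 µg/L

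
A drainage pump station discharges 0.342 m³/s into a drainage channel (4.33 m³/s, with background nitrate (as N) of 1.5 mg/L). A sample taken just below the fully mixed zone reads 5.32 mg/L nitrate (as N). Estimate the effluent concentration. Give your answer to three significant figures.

Mass balance: 4.330·1.500 + 0.3420·Cₑ = 4.672·5.320
→ Cₑ = (4.672·5.320 − 4.330·1.500) / 0.3420 = 53.68 mg/L.

53.7 mg/L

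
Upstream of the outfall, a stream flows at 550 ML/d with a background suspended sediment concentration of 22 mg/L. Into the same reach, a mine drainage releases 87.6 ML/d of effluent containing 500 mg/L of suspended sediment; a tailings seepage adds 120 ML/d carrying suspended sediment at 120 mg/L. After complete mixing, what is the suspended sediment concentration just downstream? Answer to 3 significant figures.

Conservation of mass: C = (550.0·22.00 + 87.60·500.0 + 120.0·120.0) / 757.6 = 70300/757.6 = 92.79 mg/L.

92.8 mg/L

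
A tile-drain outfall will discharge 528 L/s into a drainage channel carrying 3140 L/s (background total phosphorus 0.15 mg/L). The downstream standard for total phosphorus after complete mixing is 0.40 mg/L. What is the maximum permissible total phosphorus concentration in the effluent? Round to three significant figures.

At the limit, (Qr·Cr + Qe·Cₑ)/(Qr + Qe) = 0.40:
Cₑ = (3668·0.40 − 3140·0.1500) / 528.0 = 1.887 mg/L.

1.89 mg/L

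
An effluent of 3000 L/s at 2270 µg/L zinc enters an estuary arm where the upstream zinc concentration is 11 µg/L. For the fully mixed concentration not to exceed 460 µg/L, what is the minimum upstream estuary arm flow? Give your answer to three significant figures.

Set C_mix = 460: (Q·11.00 + 3000·2270) / (Q + 3000) = 460
→ Q = 3000·(2270 − 460)/(460 − 11.00) = 12090 L/s.

12100 L/s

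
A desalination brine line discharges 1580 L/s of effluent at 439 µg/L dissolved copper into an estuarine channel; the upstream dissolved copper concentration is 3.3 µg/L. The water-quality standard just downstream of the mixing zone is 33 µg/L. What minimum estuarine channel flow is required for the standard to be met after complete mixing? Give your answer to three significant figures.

21600 L/s

Set C_mix = 33: (Q·3.300 + 1580·439.0) / (Q + 1580) = 33
→ Q = 1580·(439.0 − 33)/(33 − 3.300) = 21600 L/s.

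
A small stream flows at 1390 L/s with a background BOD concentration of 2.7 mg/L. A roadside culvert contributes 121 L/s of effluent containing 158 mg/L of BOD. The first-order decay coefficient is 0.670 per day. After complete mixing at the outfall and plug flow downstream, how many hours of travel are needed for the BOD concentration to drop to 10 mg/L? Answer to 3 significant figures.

After mixing, C = (1390·2.700 + 121.0·158.0) / 1511 = 22870/1511 = 15.14 mg/L.
15.14·exp(−k·t) = 10 → t = ln(15.14/10)/k = 53450 s = 14.85 h.

14.8 h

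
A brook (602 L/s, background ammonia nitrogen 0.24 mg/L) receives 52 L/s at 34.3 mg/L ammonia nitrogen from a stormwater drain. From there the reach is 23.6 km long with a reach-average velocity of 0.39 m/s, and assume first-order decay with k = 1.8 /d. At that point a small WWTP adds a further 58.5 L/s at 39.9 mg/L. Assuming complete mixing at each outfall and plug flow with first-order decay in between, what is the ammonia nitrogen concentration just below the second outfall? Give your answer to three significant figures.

After mixing, C = (602.0·0.2400 + 52.00·34.30) / 654.0 = 1928/654.0 = 2.948 mg/L; combined flow 654.0 L/s.
Travel time t = 23.6·1000 / 0.39 = 60510 s = 16.81 h.
First-order decay: C = 2.948·exp(−k·t) = 2.948·0.2835 = 0.8357 mg/L.
Second outfall: C = (654.0·0.8357 + 58.50·39.90)/712.5 = 4.043 mg/L.

4.04 mg/L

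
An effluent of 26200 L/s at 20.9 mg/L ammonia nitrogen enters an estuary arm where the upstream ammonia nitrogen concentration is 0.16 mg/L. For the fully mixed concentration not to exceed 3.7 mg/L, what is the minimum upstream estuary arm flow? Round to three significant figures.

Set C_mix = 3.7: (Q·0.1600 + 26200·20.90) / (Q + 26200) = 3.7
→ Q = 26200·(20.90 − 3.7)/(3.7 − 0.1600) = 127300 L/s.

127000 L/s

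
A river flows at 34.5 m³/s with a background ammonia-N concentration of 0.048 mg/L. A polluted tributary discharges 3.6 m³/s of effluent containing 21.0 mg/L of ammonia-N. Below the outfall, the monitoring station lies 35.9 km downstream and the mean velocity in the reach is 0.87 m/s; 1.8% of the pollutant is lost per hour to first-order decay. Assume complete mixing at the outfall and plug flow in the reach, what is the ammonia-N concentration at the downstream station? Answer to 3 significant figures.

Mass balance: C = (34.50·0.04800 + 3.600·21.00) / 38.10 = 77.26/38.10 = 2.028 mg/L.
Travel time t = 35.9·1000 / 0.87 = 41260 s = 11.46 h.
1.8%/h lost → k = −ln(1 − 0.018) = 0.01816 h⁻¹.
After decay, C = 2.028 × e^(−kt) = 2.028 × 0.8120 = 1.647 mg/L.

1.65 mg/L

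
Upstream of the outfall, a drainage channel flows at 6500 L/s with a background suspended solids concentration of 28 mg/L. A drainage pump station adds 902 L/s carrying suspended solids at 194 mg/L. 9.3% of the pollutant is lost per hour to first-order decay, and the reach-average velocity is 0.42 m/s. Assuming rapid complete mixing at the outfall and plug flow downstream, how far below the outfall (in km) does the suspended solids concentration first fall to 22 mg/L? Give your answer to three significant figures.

12.2 km

Mixed concentration C = ΣQC/ΣQ = (6500·28.00 + 902.0·194.0) / 7402 = 357000/7402 = 48.23 mg/L.
9.3%/h lost → k = −ln(1 − 0.093) = 0.09761 h⁻¹.
Set 48.23·exp(−k·t) = 22 → t = ln(48.23/22)/k = 28950 s = 8.041 h.
Distance = v·t = 0.42·28950 = 12160 m = 12.16 km.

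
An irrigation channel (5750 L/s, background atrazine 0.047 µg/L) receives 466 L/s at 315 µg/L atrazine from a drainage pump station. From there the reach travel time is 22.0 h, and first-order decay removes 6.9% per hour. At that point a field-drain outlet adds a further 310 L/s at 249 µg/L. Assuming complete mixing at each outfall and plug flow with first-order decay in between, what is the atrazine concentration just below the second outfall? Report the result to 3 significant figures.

16.5 µg/L

Conservation of mass: C = (5750·0.04700 + 466.0·315.0) / 6216 = 147100/6216 = 23.66 µg/L; combined flow 6216 L/s.
6.9%/h lost → k = −ln(1 − 0.069) = 0.07150 h⁻¹.
Applying C = C₀e^(−kt): 23.66 × 0.2074 = 4.908 µg/L.
At the second outfall, C = (6216·4.908 + 310.0·249.0) / (6216 + 310.0) = 16.50 µg/L.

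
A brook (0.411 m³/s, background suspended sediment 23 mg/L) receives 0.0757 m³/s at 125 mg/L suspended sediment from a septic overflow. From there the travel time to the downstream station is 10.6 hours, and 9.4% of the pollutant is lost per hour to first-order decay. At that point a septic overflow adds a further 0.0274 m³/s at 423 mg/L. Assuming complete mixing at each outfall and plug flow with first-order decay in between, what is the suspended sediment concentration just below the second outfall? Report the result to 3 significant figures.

Mixed concentration C = ΣQC/ΣQ = (0.4110·23.00 + 0.07570·125.0) / 0.4867 = 18.92/0.4867 = 38.86 mg/L; combined flow 0.4867 m³/s.
9.4%/h lost → k = −ln(1 − 0.094) = 0.09872 h⁻¹.
Applying C = C₀e^(−kt): 38.86 × 0.3512 = 13.65 mg/L.
At the second outfall, C = (0.4867·13.65 + 0.02740·423.0) / (0.4867 + 0.02740) = 35.47 mg/L.

35.5 mg/L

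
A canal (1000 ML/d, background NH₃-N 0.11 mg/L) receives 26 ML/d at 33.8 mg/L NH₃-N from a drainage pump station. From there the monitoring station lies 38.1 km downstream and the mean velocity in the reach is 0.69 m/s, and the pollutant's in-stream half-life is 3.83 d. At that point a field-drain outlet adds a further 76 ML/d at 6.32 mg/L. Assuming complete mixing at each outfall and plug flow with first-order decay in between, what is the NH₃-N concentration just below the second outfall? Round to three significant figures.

After mixing, C = (1000·0.1100 + 26.00·33.80) / 1026 = 988.8/1026 = 0.9637 mg/L; combined flow 1026 ML/d.
Travel time t = 38.1·1000 / 0.69 = 55220 s = 15.34 h.
Half-life 3.83 d → k = ln 2 / 3.83 = 0.1810 d⁻¹.
Decay over the reach: 0.9637·exp(−kt) = 0.9637·0.8908 = 0.8585 mg/L.
Second outfall: C = (1026·0.8585 + 76.00·6.320)/1102 = 1.235 mg/L.

1.24 mg/L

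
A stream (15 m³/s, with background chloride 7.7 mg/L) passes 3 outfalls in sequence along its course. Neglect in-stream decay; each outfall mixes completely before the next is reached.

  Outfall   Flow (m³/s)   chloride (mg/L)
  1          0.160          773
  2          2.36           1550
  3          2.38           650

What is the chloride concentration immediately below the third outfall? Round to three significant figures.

274 mg/L

Outfall 1: combined Q = 15.16 m³/s; C = (15.00·7.700 + 0.1600·773.0)/15.16 = 15.78 mg/L.
Outfall 2: combined Q = 17.52 m³/s; C = (15.16·15.78 + 2.360·1550)/17.52 = 222.4 mg/L.
Outfall 3: combined Q = 19.90 m³/s; C = (17.52·222.4 + 2.380·650.0)/19.90 = 273.6 mg/L.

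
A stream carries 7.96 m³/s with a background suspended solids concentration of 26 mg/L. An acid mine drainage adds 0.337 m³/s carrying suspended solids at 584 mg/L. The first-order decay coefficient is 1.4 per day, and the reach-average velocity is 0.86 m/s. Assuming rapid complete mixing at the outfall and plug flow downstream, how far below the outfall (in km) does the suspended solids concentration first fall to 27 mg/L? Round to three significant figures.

Conservation of mass: C = (7.960·26.00 + 0.3370·584.0) / 8.297 = 403.8/8.297 = 48.66 mg/L.
Set 48.66·exp(−k·t) = 27 → t = ln(48.66/27)/k = 36360 s = 10.10 h.
Distance = v·t = 0.86·36360 = 31270 m = 31.27 km.

31.3 km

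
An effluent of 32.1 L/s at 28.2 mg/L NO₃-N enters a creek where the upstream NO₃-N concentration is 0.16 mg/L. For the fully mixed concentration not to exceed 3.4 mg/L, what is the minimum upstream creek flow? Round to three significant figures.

246 L/s

Set C_mix = 3.4: (Q·0.1600 + 32.10·28.20) / (Q + 32.10) = 3.4
→ Q = 32.10·(28.20 − 3.4)/(3.4 − 0.1600) = 245.7 L/s.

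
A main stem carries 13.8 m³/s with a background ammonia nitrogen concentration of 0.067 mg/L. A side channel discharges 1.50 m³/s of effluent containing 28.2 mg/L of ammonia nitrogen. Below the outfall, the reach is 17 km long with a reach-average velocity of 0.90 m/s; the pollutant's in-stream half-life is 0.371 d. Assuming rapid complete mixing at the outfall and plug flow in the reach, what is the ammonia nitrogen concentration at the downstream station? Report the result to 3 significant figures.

1.88 mg/L

Flow-weighted average: C = (13.80·0.06700 + 1.500·28.20) / 15.30 = 43.22/15.30 = 2.825 mg/L.
Travel time t = 17·1000 / 0.90 = 18890 s = 5.247 h.
Half-life 0.371 d → k = ln 2 / 0.371 = 1.868 d⁻¹.
Applying C = C₀e^(−kt): 2.825 × 0.6647 = 1.878 mg/L.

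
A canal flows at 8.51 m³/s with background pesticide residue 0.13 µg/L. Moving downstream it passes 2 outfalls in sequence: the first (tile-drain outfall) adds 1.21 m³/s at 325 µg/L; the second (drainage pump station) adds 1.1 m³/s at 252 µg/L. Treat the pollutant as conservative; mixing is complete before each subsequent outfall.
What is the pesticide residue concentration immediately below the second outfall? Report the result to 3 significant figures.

After outfall 1: Q = 8.510 + 1.210 = 9.720 m³/s; C = (8.510·0.1300 + 1.210·325.0)/9.720 = 40.57 µg/L.
After outfall 2: Q = 9.720 + 1.100 = 10.82 m³/s; C = (9.720·40.57 + 1.100·252.0)/10.82 = 62.07 µg/L.

62.1 µg/L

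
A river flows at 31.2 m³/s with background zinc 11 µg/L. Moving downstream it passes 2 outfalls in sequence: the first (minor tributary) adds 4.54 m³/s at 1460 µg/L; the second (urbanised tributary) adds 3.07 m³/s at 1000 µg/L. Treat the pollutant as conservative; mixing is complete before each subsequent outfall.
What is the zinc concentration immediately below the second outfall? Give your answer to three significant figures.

After outfall 1: Q = 31.20 + 4.540 = 35.74 m³/s; C = (31.20·11.00 + 4.540·1460)/35.74 = 195.1 µg/L.
After outfall 2: Q = 35.74 + 3.070 = 38.81 m³/s; C = (35.74·195.1 + 3.070·1000)/38.81 = 258.7 µg/L.

259 µg/L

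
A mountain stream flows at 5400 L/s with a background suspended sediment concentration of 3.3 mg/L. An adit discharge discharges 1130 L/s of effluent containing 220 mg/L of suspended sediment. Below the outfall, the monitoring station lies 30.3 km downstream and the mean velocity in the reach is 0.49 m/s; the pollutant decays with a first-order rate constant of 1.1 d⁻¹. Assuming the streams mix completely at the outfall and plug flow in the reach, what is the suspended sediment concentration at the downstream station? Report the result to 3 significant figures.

Mass balance: C = (5400·3.300 + 1130·220.0) / 6530 = 266400/6530 = 40.80 mg/L.
Travel time t = 30.3·1000 / 0.49 = 61840 s = 17.18 h.
First-order decay: C = 40.80·exp(−k·t) = 40.80·0.4551 = 18.57 mg/L.

18.6 mg/L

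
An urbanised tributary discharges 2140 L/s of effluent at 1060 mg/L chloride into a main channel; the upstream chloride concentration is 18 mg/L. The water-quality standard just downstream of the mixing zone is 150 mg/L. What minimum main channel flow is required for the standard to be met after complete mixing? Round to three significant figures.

Set C_mix = 150: (Q·18.00 + 2140·1060) / (Q + 2140) = 150
→ Q = 2140·(1060 − 150)/(150 − 18.00) = 14750 L/s.

14800 L/s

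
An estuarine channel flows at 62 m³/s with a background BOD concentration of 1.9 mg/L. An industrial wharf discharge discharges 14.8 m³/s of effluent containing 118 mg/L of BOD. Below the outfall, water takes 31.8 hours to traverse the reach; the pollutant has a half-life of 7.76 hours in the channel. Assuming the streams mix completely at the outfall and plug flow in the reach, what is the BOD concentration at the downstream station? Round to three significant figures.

1.42 mg/L

After mixing, C = (62.00·1.900 + 14.80·118.0) / 76.80 = 1864/76.80 = 24.27 mg/L.
Half-life 7.76 h → k = ln 2 / 7.76 = 0.08932 h⁻¹ = 2.144 d⁻¹.
Decay over the reach: 24.27·exp(−kt) = 24.27·0.05840 = 1.418 mg/L.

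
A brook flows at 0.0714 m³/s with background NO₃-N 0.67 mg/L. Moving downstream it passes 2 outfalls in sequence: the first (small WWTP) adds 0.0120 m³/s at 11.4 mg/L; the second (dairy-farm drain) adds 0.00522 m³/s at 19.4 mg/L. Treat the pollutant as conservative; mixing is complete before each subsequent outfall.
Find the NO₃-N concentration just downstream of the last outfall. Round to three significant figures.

Below outfall 1: Q → 0.08340 m³/s, C = (0.07140·0.6700 + 0.01200·11.40)/0.08340 = 2.214 mg/L.
Below outfall 2: Q → 0.08862 m³/s, C = (0.08340·2.214 + 0.005220·19.40)/0.08862 = 3.226 mg/L.

3.23 mg/L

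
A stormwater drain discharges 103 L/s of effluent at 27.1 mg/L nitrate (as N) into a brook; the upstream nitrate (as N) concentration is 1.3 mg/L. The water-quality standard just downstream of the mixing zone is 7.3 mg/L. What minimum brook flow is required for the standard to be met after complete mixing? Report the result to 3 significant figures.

340 L/s

Set C_mix = 7.3: (Q·1.300 + 103.0·27.10) / (Q + 103.0) = 7.3
→ Q = 103.0·(27.10 − 7.3)/(7.3 − 1.300) = 339.9 L/s.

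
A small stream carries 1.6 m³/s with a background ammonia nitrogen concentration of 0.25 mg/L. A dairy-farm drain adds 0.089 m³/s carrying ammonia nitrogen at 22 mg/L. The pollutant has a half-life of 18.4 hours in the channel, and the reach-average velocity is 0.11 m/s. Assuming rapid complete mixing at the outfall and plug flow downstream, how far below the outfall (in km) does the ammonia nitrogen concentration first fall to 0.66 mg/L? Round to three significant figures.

7.88 km

Flow-weighted average: C = (1.600·0.2500 + 0.08900·22.00) / 1.689 = 2.358/1.689 = 1.396 mg/L.
Half-life 18.4 h → k = ln 2 / 18.4 = 0.03767 h⁻¹ = 0.9041 d⁻¹.
Set 1.396·exp(−k·t) = 0.66 → t = ln(1.396/0.66)/k = 71600 s = 19.89 h.
Distance = v·t = 0.11·71600 = 7876 m = 7.876 km.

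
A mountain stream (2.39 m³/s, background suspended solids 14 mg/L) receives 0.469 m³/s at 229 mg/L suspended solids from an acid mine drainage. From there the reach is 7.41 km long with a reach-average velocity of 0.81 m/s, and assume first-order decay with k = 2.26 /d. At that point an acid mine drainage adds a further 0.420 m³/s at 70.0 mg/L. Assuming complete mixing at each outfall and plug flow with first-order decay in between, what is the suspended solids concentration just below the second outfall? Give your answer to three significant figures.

Mixed concentration C = ΣQC/ΣQ = (2.390·14.00 + 0.4690·229.0) / 2.859 = 140.9/2.859 = 49.27 mg/L; combined flow 2.859 m³/s.
Travel time t = 7.41·1000 / 0.81 = 9148 s = 2.541 h.
After decay, C = 49.27 × e^(−kt) = 49.27 × 0.7872 = 38.78 mg/L.
At the second outfall, C = (2.859·38.78 + 0.4200·70.00) / (2.859 + 0.4200) = 42.78 mg/L.

42.8 mg/L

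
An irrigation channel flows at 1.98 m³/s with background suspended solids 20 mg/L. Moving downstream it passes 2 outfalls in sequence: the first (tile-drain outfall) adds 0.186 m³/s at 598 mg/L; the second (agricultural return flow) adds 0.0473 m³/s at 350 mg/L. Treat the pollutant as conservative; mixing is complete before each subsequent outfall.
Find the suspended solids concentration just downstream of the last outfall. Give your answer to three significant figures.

After outfall 1: Q = 1.980 + 0.1860 = 2.166 m³/s; C = (1.980·20.00 + 0.1860·598.0)/2.166 = 69.63 mg/L.
After outfall 2: Q = 2.166 + 0.04730 = 2.213 m³/s; C = (2.166·69.63 + 0.04730·350.0)/2.213 = 75.63 mg/L.

75.6 mg/L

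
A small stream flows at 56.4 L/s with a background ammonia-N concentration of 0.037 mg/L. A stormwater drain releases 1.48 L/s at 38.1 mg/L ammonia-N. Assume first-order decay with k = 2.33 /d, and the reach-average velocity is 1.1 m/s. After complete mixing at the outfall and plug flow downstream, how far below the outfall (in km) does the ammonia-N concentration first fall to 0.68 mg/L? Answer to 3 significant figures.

After mixing, C = (56.40·0.03700 + 1.480·38.10) / 57.88 = 58.47/57.88 = 1.010 mg/L.
Set 1.010·exp(−k·t) = 0.68 → t = ln(1.010/0.68)/k = 14680 s = 4.078 h.
Distance = v·t = 1.1·14680 = 16150 m = 16.15 km.

16.1 km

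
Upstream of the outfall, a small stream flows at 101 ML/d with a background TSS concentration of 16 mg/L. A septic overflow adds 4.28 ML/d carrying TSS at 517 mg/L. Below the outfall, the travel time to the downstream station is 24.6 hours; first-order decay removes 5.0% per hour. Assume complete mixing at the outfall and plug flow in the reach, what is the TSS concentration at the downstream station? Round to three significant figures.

Conservation of mass: C = (101.0·16.00 + 4.280·517.0) / 105.3 = 3829/105.3 = 36.37 mg/L.
5.0%/h lost → k = −ln(1 − 0.05) = 0.05129 h⁻¹.
After decay, C = 36.37 × e^(−kt) = 36.37 × 0.2831 = 10.30 mg/L.

10.3 mg/L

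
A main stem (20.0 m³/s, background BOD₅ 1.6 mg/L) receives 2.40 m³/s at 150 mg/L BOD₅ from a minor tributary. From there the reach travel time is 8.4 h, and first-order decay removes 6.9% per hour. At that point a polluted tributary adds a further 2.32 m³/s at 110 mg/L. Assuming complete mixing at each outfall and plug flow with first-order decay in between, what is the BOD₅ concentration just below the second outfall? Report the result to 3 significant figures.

19.0 mg/L

Mass balance: C = (20.00·1.600 + 2.400·150.0) / 22.40 = 392.0/22.40 = 17.50 mg/L; combined flow 22.40 m³/s.
6.9%/h lost → k = −ln(1 − 0.069) = 0.07150 h⁻¹.
First-order decay: C = 17.50·exp(−k·t) = 17.50·0.5485 = 9.599 mg/L.
At the second outfall, C = (22.40·9.599 + 2.320·110.0) / (22.40 + 2.320) = 19.02 mg/L.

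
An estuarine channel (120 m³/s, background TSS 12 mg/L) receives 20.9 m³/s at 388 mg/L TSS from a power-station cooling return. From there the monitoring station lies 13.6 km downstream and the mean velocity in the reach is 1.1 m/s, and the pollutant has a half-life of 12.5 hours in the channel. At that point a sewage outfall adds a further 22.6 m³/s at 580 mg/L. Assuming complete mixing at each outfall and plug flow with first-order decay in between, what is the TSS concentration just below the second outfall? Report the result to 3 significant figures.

128 mg/L

After mixing, C = (120.0·12.00 + 20.90·388.0) / 140.9 = 9549/140.9 = 67.77 mg/L; combined flow 140.9 m³/s.
Travel time t = 13.6·1000 / 1.1 = 12360 s = 3.434 h.
Half-life 12.5 h → k = ln 2 / 12.5 = 0.05545 h⁻¹ = 1.331 d⁻¹.
Applying C = C₀e^(−kt): 67.77 × 0.8266 = 56.02 mg/L.
At the second outfall, C = (140.9·56.02 + 22.60·580.0) / (140.9 + 22.60) = 128.4 mg/L.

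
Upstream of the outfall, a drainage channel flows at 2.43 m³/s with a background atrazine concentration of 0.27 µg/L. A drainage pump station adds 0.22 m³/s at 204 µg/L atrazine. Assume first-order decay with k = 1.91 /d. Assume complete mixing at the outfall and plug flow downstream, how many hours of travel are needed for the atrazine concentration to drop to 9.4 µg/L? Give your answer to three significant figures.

7.58 h

After mixing, C = (2.430·0.2700 + 0.2200·204.0) / 2.650 = 45.54/2.650 = 17.18 µg/L.
17.18·exp(−k·t) = 9.4 → t = ln(17.18/9.4)/k = 27290 s = 7.580 h.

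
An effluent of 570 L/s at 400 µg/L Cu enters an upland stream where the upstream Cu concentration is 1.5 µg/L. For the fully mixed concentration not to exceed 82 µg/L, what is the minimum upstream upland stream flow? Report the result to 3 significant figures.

Set C_mix = 82: (Q·1.500 + 570.0·400.0) / (Q + 570.0) = 82
→ Q = 570.0·(400.0 − 82)/(82 − 1.500) = 2252 L/s.

2250 L/s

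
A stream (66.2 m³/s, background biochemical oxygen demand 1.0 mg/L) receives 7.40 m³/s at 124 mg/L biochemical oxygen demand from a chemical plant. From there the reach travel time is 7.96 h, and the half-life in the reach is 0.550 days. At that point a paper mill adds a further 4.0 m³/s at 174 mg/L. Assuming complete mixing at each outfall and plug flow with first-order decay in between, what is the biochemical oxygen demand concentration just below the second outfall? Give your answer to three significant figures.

Flow-weighted average: C = (66.20·1.000 + 7.400·124.0) / 73.60 = 983.8/73.60 = 13.37 mg/L; combined flow 73.60 m³/s.
Half-life 0.550 d → k = ln 2 / 0.550 = 1.260 d⁻¹.
After decay, C = 13.37 × e^(−kt) = 13.37 × 0.6584 = 8.800 mg/L.
Second outfall: C = (73.60·8.800 + 4.000·174.0)/77.60 = 17.32 mg/L.

17.3 mg/L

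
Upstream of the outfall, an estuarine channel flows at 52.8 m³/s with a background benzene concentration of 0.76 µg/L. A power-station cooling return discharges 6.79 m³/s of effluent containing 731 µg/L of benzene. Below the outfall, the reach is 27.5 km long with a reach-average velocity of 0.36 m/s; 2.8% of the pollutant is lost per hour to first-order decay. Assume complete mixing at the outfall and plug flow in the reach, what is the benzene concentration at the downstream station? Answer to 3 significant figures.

46.0 µg/L

After mixing, C = (52.80·0.7600 + 6.790·731.0) / 59.59 = 5004/59.59 = 83.97 µg/L.
Travel time t = 27.5·1000 / 0.36 = 76390 s = 21.22 h.
2.8%/h lost → k = −ln(1 − 0.028) = 0.02840 h⁻¹.
Decay over the reach: 83.97·exp(−kt) = 83.97·0.5474 = 45.96 µg/L.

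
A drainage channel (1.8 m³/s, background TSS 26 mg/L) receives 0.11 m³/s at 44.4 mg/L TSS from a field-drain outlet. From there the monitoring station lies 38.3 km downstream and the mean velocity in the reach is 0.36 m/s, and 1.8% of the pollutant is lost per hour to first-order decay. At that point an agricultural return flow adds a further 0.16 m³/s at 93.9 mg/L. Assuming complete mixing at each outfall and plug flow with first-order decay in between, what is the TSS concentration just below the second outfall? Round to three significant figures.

21.9 mg/L

After mixing, C = (1.800·26.00 + 0.1100·44.40) / 1.910 = 51.68/1.910 = 27.06 mg/L; combined flow 1.910 m³/s.
Travel time t = 38.3·1000 / 0.36 = 106400 s = 29.55 h.
1.8%/h lost → k = −ln(1 − 0.018) = 0.01816 h⁻¹.
Decay over the reach: 27.06·exp(−kt) = 27.06·0.5846 = 15.82 mg/L.
At the second outfall, C = (1.910·15.82 + 0.1600·93.90) / (1.910 + 0.1600) = 21.85 mg/L.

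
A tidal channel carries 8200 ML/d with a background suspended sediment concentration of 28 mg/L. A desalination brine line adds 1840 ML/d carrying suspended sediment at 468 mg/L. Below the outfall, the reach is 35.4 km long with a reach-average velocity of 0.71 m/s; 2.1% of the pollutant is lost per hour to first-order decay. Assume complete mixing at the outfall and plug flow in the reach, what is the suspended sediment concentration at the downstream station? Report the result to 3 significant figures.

After mixing, C = (8200·28.00 + 1840·468.0) / 10040 = 1091000/10040 = 108.6 mg/L.
Travel time t = 35.4·1000 / 0.71 = 49860 s = 13.85 h.
2.1%/h lost → k = −ln(1 − 0.021) = 0.02122 h⁻¹.
First-order decay: C = 108.6·exp(−k·t) = 108.6·0.7453 = 80.97 mg/L.

81.0 mg/L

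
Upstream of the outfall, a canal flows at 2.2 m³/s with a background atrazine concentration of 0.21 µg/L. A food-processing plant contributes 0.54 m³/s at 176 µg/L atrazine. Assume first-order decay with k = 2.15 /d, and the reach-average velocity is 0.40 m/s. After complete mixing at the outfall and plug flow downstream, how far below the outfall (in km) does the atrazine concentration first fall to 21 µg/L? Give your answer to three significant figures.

After mixing, C = (2.200·0.2100 + 0.5400·176.0) / 2.740 = 95.50/2.740 = 34.85 µg/L.
Set 34.85·exp(−k·t) = 21 → t = ln(34.85/21)/k = 20360 s = 5.656 h.
Distance = v·t = 0.40·20360 = 8144 m = 8.144 km.

8.14 km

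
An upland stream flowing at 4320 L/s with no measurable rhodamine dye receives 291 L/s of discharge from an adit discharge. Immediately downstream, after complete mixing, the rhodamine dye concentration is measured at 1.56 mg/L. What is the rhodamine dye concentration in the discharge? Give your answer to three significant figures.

24.7 mg/L

Mass balance: 4320·0 + 291.0·Cₑ = 4611·1.560
→ Cₑ = (4611·1.560 − 4320·0) / 291.0 = 24.72 mg/L.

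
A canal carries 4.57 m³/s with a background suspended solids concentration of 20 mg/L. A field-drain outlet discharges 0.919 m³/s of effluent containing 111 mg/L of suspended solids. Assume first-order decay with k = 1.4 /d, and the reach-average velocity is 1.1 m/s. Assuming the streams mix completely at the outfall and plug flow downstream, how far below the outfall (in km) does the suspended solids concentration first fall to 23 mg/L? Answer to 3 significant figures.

Mass balance: C = (4.570·20.00 + 0.9190·111.0) / 5.489 = 193.4/5.489 = 35.24 mg/L.
Set 35.24·exp(−k·t) = 23 → t = ln(35.24/23)/k = 26330 s = 7.313 h.
Distance = v·t = 1.1·26330 = 28960 m = 28.96 km.

29.0 km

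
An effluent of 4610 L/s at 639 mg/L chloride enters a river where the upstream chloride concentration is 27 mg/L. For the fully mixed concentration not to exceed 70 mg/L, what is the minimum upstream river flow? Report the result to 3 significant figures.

Set C_mix = 70: (Q·27.00 + 4610·639.0) / (Q + 4610) = 70
→ Q = 4610·(639.0 − 70)/(70 − 27.00) = 61000 L/s.

61000 L/s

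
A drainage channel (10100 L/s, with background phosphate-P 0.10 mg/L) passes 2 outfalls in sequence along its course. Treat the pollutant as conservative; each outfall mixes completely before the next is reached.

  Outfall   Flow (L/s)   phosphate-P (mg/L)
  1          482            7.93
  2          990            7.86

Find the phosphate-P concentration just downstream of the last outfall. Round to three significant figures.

1.09 mg/L

Below outfall 1: Q → 10580 L/s, C = (10100·0.1000 + 482.0·7.930)/10580 = 0.4566 mg/L.
Below outfall 2: Q → 11570 L/s, C = (10580·0.4566 + 990.0·7.860)/11570 = 1.090 mg/L.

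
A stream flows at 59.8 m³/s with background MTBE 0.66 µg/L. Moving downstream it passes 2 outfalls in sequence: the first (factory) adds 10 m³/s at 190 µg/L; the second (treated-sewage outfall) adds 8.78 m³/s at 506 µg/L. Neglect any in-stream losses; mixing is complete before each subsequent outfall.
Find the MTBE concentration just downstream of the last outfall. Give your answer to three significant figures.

81.2 µg/L

Below outfall 1: Q → 69.80 m³/s, C = (59.80·0.6600 + 10.00·190.0)/69.80 = 27.79 µg/L.
Below outfall 2: Q → 78.58 m³/s, C = (69.80·27.79 + 8.780·506.0)/78.58 = 81.22 µg/L.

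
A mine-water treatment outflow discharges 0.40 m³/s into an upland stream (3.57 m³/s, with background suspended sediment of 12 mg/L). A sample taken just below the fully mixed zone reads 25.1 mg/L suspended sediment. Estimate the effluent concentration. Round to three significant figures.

Mass balance: 3.570·12.00 + 0.4000·Cₑ = 3.970·25.10
→ Cₑ = (3.970·25.10 − 3.570·12.00) / 0.4000 = 142.0 mg/L.

142 mg/L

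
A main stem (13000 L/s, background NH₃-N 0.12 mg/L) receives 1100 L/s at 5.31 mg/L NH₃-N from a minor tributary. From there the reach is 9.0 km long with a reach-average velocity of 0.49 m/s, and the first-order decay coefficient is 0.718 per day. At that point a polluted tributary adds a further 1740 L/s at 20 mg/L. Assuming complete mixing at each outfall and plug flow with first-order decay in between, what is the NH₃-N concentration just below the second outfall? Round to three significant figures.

2.60 mg/L

After mixing, C = (13000·0.1200 + 1100·5.310) / 14100 = 7401/14100 = 0.5249 mg/L; combined flow 14100 L/s.
Travel time t = 9.0·1000 / 0.49 = 18370 s = 5.102 h.
Decay over the reach: 0.5249·exp(−kt) = 0.5249·0.8584 = 0.4506 mg/L.
Second outfall: C = (14100·0.4506 + 1740·20.00)/15840 = 2.598 mg/L.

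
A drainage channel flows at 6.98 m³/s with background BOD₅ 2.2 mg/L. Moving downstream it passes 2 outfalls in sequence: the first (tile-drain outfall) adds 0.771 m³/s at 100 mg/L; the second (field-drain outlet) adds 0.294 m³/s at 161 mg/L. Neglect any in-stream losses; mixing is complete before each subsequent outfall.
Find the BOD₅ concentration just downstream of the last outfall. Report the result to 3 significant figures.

17.4 mg/L

Outfall 1: combined Q = 7.751 m³/s; C = (6.980·2.200 + 0.7710·100.0)/7.751 = 11.93 mg/L.
Outfall 2: combined Q = 8.045 m³/s; C = (7.751·11.93 + 0.2940·161.0)/8.045 = 17.38 mg/L.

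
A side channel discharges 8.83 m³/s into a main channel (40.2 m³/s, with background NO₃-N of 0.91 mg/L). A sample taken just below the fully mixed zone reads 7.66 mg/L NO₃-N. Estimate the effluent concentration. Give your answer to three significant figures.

38.4 mg/L

Mass balance: 40.20·0.9100 + 8.830·Cₑ = 49.03·7.660
→ Cₑ = (49.03·7.660 − 40.20·0.9100) / 8.830 = 38.39 mg/L.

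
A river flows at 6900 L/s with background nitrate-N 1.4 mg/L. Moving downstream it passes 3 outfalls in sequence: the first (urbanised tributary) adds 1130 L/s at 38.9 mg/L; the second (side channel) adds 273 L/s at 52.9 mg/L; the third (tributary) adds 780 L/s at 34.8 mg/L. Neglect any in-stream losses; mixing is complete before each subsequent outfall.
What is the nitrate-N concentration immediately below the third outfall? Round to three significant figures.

Outfall 1: combined Q = 8030 L/s; C = (6900·1.400 + 1130·38.90)/8030 = 6.677 mg/L.
Outfall 2: combined Q = 8303 L/s; C = (8030·6.677 + 273.0·52.90)/8303 = 8.197 mg/L.
Outfall 3: combined Q = 9083 L/s; C = (8303·8.197 + 780.0·34.80)/9083 = 10.48 mg/L.

10.5 mg/L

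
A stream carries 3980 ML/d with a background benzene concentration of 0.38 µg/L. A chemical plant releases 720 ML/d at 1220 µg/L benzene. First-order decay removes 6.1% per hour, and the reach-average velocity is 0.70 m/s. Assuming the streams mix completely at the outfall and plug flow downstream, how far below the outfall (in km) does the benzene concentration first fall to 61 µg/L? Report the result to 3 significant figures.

Conservation of mass: C = (3980·0.3800 + 720.0·1220) / 4700 = 879900/4700 = 187.2 µg/L.
6.1%/h lost → k = −ln(1 − 0.061) = 0.06294 h⁻¹.
Set 187.2·exp(−k·t) = 61 → t = ln(187.2/61)/k = 64140 s = 17.82 h.
Distance = v·t = 0.70·64140 = 44900 m = 44.90 km.

44.9 km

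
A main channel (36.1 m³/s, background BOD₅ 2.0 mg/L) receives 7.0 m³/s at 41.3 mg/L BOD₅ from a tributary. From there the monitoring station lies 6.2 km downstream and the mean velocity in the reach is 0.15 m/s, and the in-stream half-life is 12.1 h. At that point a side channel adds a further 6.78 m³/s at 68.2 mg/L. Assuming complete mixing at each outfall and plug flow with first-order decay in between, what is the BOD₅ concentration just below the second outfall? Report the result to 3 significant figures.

13.0 mg/L

Mixed concentration C = ΣQC/ΣQ = (36.10·2.000 + 7.000·41.30) / 43.10 = 361.3/43.10 = 8.383 mg/L; combined flow 43.10 m³/s.
Travel time t = 6.2·1000 / 0.15 = 41330 s = 11.48 h.
Half-life 12.1 h → k = ln 2 / 12.1 = 0.05728 h⁻¹ = 1.375 d⁻¹.
After decay, C = 8.383 × e^(−kt) = 8.383 × 0.5180 = 4.343 mg/L.
Second outfall: C = (43.10·4.343 + 6.780·68.20)/49.88 = 13.02 mg/L.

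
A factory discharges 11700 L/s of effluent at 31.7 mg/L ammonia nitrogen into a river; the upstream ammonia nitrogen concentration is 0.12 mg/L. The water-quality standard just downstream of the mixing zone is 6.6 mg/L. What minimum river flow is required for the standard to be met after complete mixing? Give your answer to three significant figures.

45300 L/s

Set C_mix = 6.6: (Q·0.1200 + 11700·31.70) / (Q + 11700) = 6.6
→ Q = 11700·(31.70 − 6.6)/(6.6 − 0.1200) = 45320 L/s.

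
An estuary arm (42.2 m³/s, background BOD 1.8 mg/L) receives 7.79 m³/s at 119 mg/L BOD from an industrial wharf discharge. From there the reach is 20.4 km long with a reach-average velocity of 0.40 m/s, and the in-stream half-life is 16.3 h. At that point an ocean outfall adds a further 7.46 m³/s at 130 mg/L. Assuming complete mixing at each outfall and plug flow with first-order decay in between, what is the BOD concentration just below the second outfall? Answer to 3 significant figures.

Mixed concentration C = ΣQC/ΣQ = (42.20·1.800 + 7.790·119.0) / 49.99 = 1003/49.99 = 20.06 mg/L; combined flow 49.99 m³/s.
Travel time t = 20.4·1000 / 0.40 = 51000 s = 14.17 h.
Half-life 16.3 h → k = ln 2 / 16.3 = 0.04252 h⁻¹ = 1.021 d⁻¹.
Applying C = C₀e^(−kt): 20.06 × 0.5475 = 10.98 mg/L.
At the second outfall, C = (49.99·10.98 + 7.460·130.0) / (49.99 + 7.460) = 26.44 mg/L.

26.4 mg/L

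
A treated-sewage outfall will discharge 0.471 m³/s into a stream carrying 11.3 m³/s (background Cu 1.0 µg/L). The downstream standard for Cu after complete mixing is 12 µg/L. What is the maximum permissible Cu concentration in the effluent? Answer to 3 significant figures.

At the limit, (Qr·Cr + Qe·Cₑ)/(Qr + Qe) = 12:
Cₑ = (11.77·12 − 11.30·1.000) / 0.4710 = 275.9 µg/L.

276 µg/L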